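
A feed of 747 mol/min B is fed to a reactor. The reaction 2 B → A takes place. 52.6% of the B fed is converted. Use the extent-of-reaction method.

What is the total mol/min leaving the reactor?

551 mol/min

B reacted = 0.526 × 747 = 392.9 mol/min; ν_B = −2, so ξ = 392.9/2 = 196.5 mol/min.
Outlet amounts (n = n₀ + ν ξ):
  B: 747 − 2(196.5) = 354.1
  A: 0 + 1(196.5) = 196.5
Total out = 354.1 + 196.5 = 550.5 mol/min.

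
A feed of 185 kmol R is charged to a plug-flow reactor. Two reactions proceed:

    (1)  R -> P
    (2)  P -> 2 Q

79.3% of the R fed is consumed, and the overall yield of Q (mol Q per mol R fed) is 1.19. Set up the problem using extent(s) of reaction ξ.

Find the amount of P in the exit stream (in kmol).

36.6 kmol

Conversion of R: R consumed = 1ξ₁ = 0.793 × 185 → ξ₁ = 146.7 kmol.
Yield of Q: 2ξ₂ / 185 = 1.19 → ξ₂ = 110.1 kmol.
Outlet amounts (n = n₀ + Σ ν·ξ):
  R: 185 − 1(146.7) = 38.29
  P: 0 + 1(146.7) − 1(110.1) = 36.63
  Q: 0 + 2(110.1) = 220.1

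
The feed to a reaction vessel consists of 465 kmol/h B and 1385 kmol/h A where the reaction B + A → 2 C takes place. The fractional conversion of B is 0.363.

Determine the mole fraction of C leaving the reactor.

0.182

B reacted = 0.363 × 465 = 168.8 kmol/h; ν_B = −1, so ξ = 168.8/1 = 168.8 kmol/h.
Outlet amounts (n = n₀ + ν ξ):
  B: 465 − 1(168.8) = 296.2
  A: 1385 − 1(168.8) = 1216
  C: 0 + 2(168.8) = 337.6
Total out = 1850 kmol/h; y_C = 337.6 / 1850 = 0.1825.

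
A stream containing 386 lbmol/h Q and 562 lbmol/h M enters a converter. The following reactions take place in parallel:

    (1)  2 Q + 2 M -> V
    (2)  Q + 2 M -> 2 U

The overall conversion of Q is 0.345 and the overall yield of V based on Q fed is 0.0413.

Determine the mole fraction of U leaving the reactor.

0.254

Yield of V: 1ξ₁ / 386 = 0.0413 → ξ₁ = 15.94 lbmol/h.
Conversion of Q: 2ξ₁ + 1ξ₂ = 0.345 × 386 = 133.2 → ξ₂ = 101.3 lbmol/h.
Outlet amounts (n = n₀ + Σ ν·ξ):
  Q: 386 − 2(15.94) − 1(101.3) = 252.8
  M: 562 − 2(15.94) − 2(101.3) = 327.5
  V: 0 + 1(15.94) = 15.94
  U: 0 + 2(101.3) = 202.6
Total out = 798.9 lbmol/h; y_U = 202.6 / 798.9 = 0.2536.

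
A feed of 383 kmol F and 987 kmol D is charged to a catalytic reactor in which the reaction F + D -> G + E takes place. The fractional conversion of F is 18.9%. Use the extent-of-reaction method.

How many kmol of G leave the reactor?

F reacted = 0.189 × 383 = 72.39 kmol; ν_F = −1, so ξ = 72.39/1 = 72.39 kmol.
Outlet amounts (n = n₀ + ν ξ):
  F: 383 − 1(72.39) = 310.6
  D: 987 − 1(72.39) = 914.6
  G: 0 + 1(72.39) = 72.39
  E: 0 + 1(72.39) = 72.39

72.4 kmol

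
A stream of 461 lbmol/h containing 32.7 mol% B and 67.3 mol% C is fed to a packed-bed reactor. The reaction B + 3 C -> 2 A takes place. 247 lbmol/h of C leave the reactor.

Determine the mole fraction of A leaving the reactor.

0.101

For C: n = n₀ − 3ξ → 247 = 310.3 − 3ξ, giving ξ = 21.08 lbmol/h.
Outlet amounts (n = n₀ + ν ξ):
  B: 150.7 − 1(21.08) = 129.7
  C: 310.3 − 3(21.08) = 247
  A: 0 + 2(21.08) = 42.17
Total out = 418.8 lbmol/h; y_A = 42.17 / 418.8 = 0.1007.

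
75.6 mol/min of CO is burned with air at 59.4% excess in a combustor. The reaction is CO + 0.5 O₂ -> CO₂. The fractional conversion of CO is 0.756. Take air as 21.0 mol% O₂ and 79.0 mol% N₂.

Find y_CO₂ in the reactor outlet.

Stoichiometric O₂ = 0.5 × 75.6 = 37.8 mol/min; O₂ fed = 37.8 × 1.594 = 60.25 mol/min.
N₂ fed = 60.25 × 79/21 = 226.7 mol/min.
Fuel reacted = 0.756 × 75.6 → ξ = 57.15 mol/min.
Outlet (n = n₀ + ν ξ):
  CO: 75.6 − 1(57.15) = 18.45
  O₂: 60.25 − 0.5(57.15) = 31.68
  N₂: 226.7 (inert)
  CO₂: 0 + 1(57.15) = 57.15
Total out = 333.9 mol/min; y_CO₂ = 57.15 / 333.9 = 0.1711.

0.171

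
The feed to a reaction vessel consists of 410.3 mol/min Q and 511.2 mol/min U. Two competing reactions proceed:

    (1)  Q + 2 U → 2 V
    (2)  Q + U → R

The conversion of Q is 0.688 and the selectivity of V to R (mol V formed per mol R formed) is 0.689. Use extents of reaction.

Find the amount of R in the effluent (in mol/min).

210 mol/min

Conversion of Q: Q consumed = 0.688 × 410.3 = 282.3 mol/min = 1ξ₁ + 1ξ₂.
Selectivity: 2ξ₁ / (1ξ₂) = 0.689 → ξ₁ = 0.3445 ξ₂.
Substitute: (1·0.3445 + 1) ξ₂ = 282.3 → ξ₂ = 210 mol/min, ξ₁ = 72.33 mol/min.
Outlet amounts (n = n₀ + Σ ν·ξ):
  Q: 410.3 − 1(72.33) − 1(210) = 128
  U: 511.2 − 2(72.33) − 1(210) = 156.6
  V: 0 + 2(72.33) = 144.7
  R: 0 + 1(210) = 210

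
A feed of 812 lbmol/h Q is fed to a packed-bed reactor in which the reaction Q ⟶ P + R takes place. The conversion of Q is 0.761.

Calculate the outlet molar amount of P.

Q reacted = 0.761 × 812 = 617.9 lbmol/h; ν_Q = −1, so ξ = 617.9/1 = 617.9 lbmol/h.
Outlet amounts (n = n₀ + ν ξ):
  Q: 812 − 1(617.9) = 194.1
  P: 0 + 1(617.9) = 617.9
  R: 0 + 1(617.9) = 617.9

618 lbmol/h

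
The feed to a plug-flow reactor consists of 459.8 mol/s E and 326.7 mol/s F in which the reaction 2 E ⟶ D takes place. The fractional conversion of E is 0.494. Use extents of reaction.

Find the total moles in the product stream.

673 mol/s

E reacted = 0.494 × 459.8 = 227.1 mol/s; ν_E = −2, so ξ = 227.1/2 = 113.6 mol/s.
Outlet amounts (n = n₀ + ν ξ):
  E: 459.8 − 2(113.6) = 232.7
  D: 0 + 1(113.6) = 113.6
  F: 326.7 (inert)
Total out = 232.7 + 113.6 + 326.7 = 672.9 mol/s.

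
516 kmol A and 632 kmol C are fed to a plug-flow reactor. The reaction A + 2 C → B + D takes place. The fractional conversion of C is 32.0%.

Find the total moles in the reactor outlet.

1050 kmol

C reacted = 0.32 × 632 = 202.2 kmol; ν_C = −2, so ξ = 202.2/2 = 101.1 kmol.
Outlet amounts (n = n₀ + ν ξ):
  A: 516 − 1(101.1) = 414.9
  C: 632 − 2(101.1) = 429.8
  B: 0 + 1(101.1) = 101.1
  D: 0 + 1(101.1) = 101.1
Total out = 414.9 + 429.8 + 101.1 + 101.1 = 1047 kmol.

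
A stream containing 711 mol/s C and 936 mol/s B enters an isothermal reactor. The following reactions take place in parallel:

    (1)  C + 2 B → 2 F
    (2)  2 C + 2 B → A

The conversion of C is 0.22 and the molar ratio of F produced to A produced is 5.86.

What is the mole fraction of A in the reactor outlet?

Conversion of C: C consumed = 0.22 × 711 = 156.4 mol/s = 1ξ₁ + 2ξ₂.
Selectivity: 2ξ₁ / (1ξ₂) = 5.86 → ξ₁ = 2.93 ξ₂.
Substitute: (1·2.93 + 2) ξ₂ = 156.4 → ξ₂ = 31.73 mol/s, ξ₁ = 92.96 mol/s.
Outlet amounts (n = n₀ + Σ ν·ξ):
  C: 711 − 1(92.96) − 2(31.73) = 554.6
  B: 936 − 2(92.96) − 2(31.73) = 686.6
  F: 0 + 2(92.96) = 185.9
  A: 0 + 1(31.73) = 31.73
Total out = 1459 mol/s; y_A = 31.73 / 1459 = 0.02175.

0.0217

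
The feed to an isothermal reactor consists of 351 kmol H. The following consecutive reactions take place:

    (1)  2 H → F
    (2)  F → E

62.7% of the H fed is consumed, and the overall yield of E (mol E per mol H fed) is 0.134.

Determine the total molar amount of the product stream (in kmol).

241 kmol

Conversion of H: H consumed = 2ξ₁ = 0.627 × 351 → ξ₁ = 110 kmol.
Yield of E: 1ξ₂ / 351 = 0.134 → ξ₂ = 47.03 kmol.
Outlet amounts (n = n₀ + Σ ν·ξ):
  H: 351 − 2(110) = 130.9
  F: 0 + 1(110) − 1(47.03) = 63
  E: 0 + 1(47.03) = 47.03
Total out = 130.9 + 63 + 47.03 = 241 kmol.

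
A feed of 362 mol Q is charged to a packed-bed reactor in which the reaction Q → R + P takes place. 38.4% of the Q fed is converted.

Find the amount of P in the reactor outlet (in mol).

139 mol

Q reacted = 0.384 × 362 = 139 mol; ν_Q = −1, so ξ = 139/1 = 139 mol.
Outlet amounts (n = n₀ + ν ξ):
  Q: 362 − 1(139) = 223
  R: 0 + 1(139) = 139
  P: 0 + 1(139) = 139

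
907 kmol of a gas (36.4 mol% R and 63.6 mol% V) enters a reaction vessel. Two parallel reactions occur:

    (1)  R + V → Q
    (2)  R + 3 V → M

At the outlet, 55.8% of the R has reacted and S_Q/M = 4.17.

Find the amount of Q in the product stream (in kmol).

149 kmol

Conversion of R: R consumed = 0.558 × 330.1 = 184.2 kmol = 1ξ₁ + 1ξ₂.
Selectivity: 1ξ₁ / (1ξ₂) = 4.17 → ξ₁ = 4.17 ξ₂.
Substitute: (1·4.17 + 1) ξ₂ = 184.2 → ξ₂ = 35.63 kmol, ξ₁ = 148.6 kmol.
Outlet amounts (n = n₀ + Σ ν·ξ):
  R: 330.1 − 1(148.6) − 1(35.63) = 145.9
  V: 576.9 − 1(148.6) − 3(35.63) = 321.4
  Q: 0 + 1(148.6) = 148.6
  M: 0 + 1(35.63) = 35.63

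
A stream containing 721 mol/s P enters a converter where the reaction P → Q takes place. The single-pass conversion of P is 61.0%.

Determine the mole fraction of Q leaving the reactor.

P reacted = 0.61 × 721 = 439.8 mol/s; ν_P = −1, so ξ = 439.8/1 = 439.8 mol/s.
Outlet amounts (n = n₀ + ν ξ):
  P: 721 − 1(439.8) = 281.2
  Q: 0 + 1(439.8) = 439.8
Total out = 721 mol/s; y_Q = 439.8 / 721 = 0.61.

0.61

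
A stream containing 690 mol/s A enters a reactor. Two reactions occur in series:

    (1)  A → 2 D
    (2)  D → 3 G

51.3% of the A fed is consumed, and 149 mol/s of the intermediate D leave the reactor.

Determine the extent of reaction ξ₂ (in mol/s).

ξ₂ = 559 mol/s

Conversion of A: A consumed = 1ξ₁ = 0.513 × 690 → ξ₁ = 354 mol/s.
D balance: n_D = 0 + 2ξ₁ − 1ξ₂ = 149 → ξ₂ = (2·354 − 149)/1 = 558.9 mol/s.
Outlet amounts (n = n₀ + Σ ν·ξ):
  A: 690 − 1(354) = 336
  D: 0 + 2(354) − 1(558.9) = 149
  G: 0 + 3(558.9) = 1677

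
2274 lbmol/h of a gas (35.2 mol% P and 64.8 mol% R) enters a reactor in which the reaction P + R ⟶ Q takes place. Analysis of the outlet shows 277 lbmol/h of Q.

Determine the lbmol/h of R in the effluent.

For Q: n = n₀ + 1ξ → 277 = 0 + 1ξ, giving ξ = 277 lbmol/h.
Outlet amounts (n = n₀ + ν ξ):
  P: 800.4 − 1(277) = 523.4
  R: 1474 − 1(277) = 1197
  Q: 0 + 1(277) = 277

1200 lbmol/h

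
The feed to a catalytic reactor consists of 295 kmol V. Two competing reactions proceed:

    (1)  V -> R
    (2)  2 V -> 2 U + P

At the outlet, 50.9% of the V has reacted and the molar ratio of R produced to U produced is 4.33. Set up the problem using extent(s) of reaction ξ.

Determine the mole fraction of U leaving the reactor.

Conversion of V: V consumed = 0.509 × 295 = 150.2 kmol = 1ξ₁ + 2ξ₂.
Selectivity: 1ξ₁ / (2ξ₂) = 4.33 → ξ₁ = 8.66 ξ₂.
Substitute: (1·8.66 + 2) ξ₂ = 150.2 → ξ₂ = 14.09 kmol, ξ₁ = 122 kmol.
Outlet amounts (n = n₀ + Σ ν·ξ):
  V: 295 − 1(122) − 2(14.09) = 144.8
  R: 0 + 1(122) = 122
  U: 0 + 2(14.09) = 28.17
  P: 0 + 1(14.09) = 14.09
Total out = 309.1 kmol; y_U = 28.17 / 309.1 = 0.09115.

0.0911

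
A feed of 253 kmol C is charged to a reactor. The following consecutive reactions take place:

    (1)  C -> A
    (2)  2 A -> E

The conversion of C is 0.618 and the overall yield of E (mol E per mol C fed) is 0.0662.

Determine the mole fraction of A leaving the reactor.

Conversion of C: C consumed = 1ξ₁ = 0.618 × 253 → ξ₁ = 156.4 kmol.
Yield of E: 1ξ₂ / 253 = 0.0662 → ξ₂ = 16.75 kmol.
Outlet amounts (n = n₀ + Σ ν·ξ):
  C: 253 − 1(156.4) = 96.65
  A: 0 + 1(156.4) − 2(16.75) = 122.9
  E: 0 + 1(16.75) = 16.75
Total out = 236.3 kmol; y_A = 122.9 / 236.3 = 0.52.

0.52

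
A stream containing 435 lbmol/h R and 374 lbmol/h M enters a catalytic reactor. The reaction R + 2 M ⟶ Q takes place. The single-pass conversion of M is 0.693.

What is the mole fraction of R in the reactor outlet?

M reacted = 0.693 × 374 = 259.2 lbmol/h; ν_M = −2, so ξ = 259.2/2 = 129.6 lbmol/h.
Outlet amounts (n = n₀ + ν ξ):
  R: 435 − 1(129.6) = 305.4
  M: 374 − 2(129.6) = 114.8
  Q: 0 + 1(129.6) = 129.6
Total out = 549.8 lbmol/h; y_R = 305.4 / 549.8 = 0.5555.

0.555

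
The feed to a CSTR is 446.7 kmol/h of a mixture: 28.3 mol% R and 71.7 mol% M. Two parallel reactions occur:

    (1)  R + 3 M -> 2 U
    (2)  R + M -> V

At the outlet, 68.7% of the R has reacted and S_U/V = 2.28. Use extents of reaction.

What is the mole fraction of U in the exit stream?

Conversion of R: R consumed = 0.687 × 126.4 = 86.85 kmol/h = 1ξ₁ + 1ξ₂.
Selectivity: 2ξ₁ / (1ξ₂) = 2.28 → ξ₁ = 1.14 ξ₂.
Substitute: (1·1.14 + 1) ξ₂ = 86.85 → ξ₂ = 40.58 kmol/h, ξ₁ = 46.26 kmol/h.
Outlet amounts (n = n₀ + Σ ν·ξ):
  R: 126.4 − 1(46.26) − 1(40.58) = 39.57
  M: 320.3 − 3(46.26) − 1(40.58) = 140.9
  U: 0 + 2(46.26) = 92.53
  V: 0 + 1(40.58) = 40.58
Total out = 313.6 kmol/h; y_U = 92.53 / 313.6 = 0.2951.

0.295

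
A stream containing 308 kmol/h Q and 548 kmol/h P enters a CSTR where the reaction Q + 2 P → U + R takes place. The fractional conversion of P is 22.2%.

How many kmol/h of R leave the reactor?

60.8 kmol/h

P reacted = 0.222 × 548 = 121.7 kmol/h; ν_P = −2, so ξ = 121.7/2 = 60.83 kmol/h.
Outlet amounts (n = n₀ + ν ξ):
  Q: 308 − 1(60.83) = 247.2
  P: 548 − 2(60.83) = 426.3
  U: 0 + 1(60.83) = 60.83
  R: 0 + 1(60.83) = 60.83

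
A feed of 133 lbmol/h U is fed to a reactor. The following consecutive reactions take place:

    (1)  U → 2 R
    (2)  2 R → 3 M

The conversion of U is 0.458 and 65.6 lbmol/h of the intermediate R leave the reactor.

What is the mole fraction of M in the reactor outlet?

Conversion of U: U consumed = 1ξ₁ = 0.458 × 133 → ξ₁ = 60.91 lbmol/h.
R balance: n_R = 0 + 2ξ₁ − 2ξ₂ = 65.6 → ξ₂ = (2·60.91 − 65.6)/2 = 28.11 lbmol/h.
Outlet amounts (n = n₀ + Σ ν·ξ):
  U: 133 − 1(60.91) = 72.09
  R: 0 + 2(60.91) − 2(28.11) = 65.6
  M: 0 + 3(28.11) = 84.34
Total out = 222 lbmol/h; y_M = 84.34 / 222 = 0.3799.

0.38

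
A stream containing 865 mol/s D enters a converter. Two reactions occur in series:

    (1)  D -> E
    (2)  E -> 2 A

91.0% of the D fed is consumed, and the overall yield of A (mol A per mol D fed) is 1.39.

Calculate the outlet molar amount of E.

186 mol/s

Conversion of D: D consumed = 1ξ₁ = 0.91 × 865 → ξ₁ = 787.1 mol/s.
Yield of A: 2ξ₂ / 865 = 1.39 → ξ₂ = 601.2 mol/s.
Outlet amounts (n = n₀ + Σ ν·ξ):
  D: 865 − 1(787.1) = 77.85
  E: 0 + 1(787.1) − 1(601.2) = 186
  A: 0 + 2(601.2) = 1202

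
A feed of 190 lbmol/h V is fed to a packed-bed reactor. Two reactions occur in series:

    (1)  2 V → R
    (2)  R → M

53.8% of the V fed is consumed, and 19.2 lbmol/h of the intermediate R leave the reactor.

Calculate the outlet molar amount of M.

31.9 lbmol/h

Conversion of V: V consumed = 2ξ₁ = 0.538 × 190 → ξ₁ = 51.11 lbmol/h.
R balance: n_R = 0 + 1ξ₁ − 1ξ₂ = 19.2 → ξ₂ = (1·51.11 − 19.2)/1 = 31.91 lbmol/h.
Outlet amounts (n = n₀ + Σ ν·ξ):
  V: 190 − 2(51.11) = 87.78
  R: 0 + 1(51.11) − 1(31.91) = 19.2
  M: 0 + 1(31.91) = 31.91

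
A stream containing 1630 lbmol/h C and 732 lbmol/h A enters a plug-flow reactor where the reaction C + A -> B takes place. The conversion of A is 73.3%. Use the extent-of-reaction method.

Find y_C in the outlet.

0.599

A reacted = 0.733 × 732 = 536.6 lbmol/h; ν_A = −1, so ξ = 536.6/1 = 536.6 lbmol/h.
Outlet amounts (n = n₀ + ν ξ):
  C: 1630 − 1(536.6) = 1093
  A: 732 − 1(536.6) = 195.4
  B: 0 + 1(536.6) = 536.6
Total out = 1825 lbmol/h; y_C = 1093 / 1825 = 0.599.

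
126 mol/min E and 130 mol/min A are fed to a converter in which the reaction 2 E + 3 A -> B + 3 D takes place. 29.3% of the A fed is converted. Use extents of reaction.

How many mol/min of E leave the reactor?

A reacted = 0.293 × 130 = 38.09 mol/min; ν_A = −3, so ξ = 38.09/3 = 12.7 mol/min.
Outlet amounts (n = n₀ + ν ξ):
  E: 126 − 2(12.7) = 100.6
  A: 130 − 3(12.7) = 91.91
  B: 0 + 1(12.7) = 12.7
  D: 0 + 3(12.7) = 38.09

101 mol/min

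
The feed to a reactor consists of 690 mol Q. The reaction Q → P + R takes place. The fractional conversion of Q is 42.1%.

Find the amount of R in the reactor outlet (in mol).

290 mol

Q reacted = 0.421 × 690 = 290.5 mol; ν_Q = −1, so ξ = 290.5/1 = 290.5 mol.
Outlet amounts (n = n₀ + ν ξ):
  Q: 690 − 1(290.5) = 399.5
  P: 0 + 1(290.5) = 290.5
  R: 0 + 1(290.5) = 290.5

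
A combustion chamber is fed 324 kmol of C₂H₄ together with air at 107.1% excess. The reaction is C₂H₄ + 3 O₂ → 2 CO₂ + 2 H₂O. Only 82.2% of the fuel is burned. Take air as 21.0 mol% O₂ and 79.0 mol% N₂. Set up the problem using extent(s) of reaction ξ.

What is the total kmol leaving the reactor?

9910 kmol

Stoichiometric O₂ = 3 × 324 = 972 kmol; O₂ fed = 972 × 2.071 = 2013 kmol.
N₂ fed = 2013 × 79/21 = 7573 kmol.
Fuel reacted = 0.822 × 324 → ξ = 266.3 kmol.
Outlet (n = n₀ + ν ξ):
  C₂H₄: 324 − 1(266.3) = 57.67
  O₂: 2013 − 3(266.3) = 1214
  N₂: 7573 (inert)
  CO₂: 0 + 2(266.3) = 532.7
  H₂O: 0 + 2(266.3) = 532.7
Total out = 57.67 + 1214 + 7573 + 532.7 + 532.7 = 9910 kmol.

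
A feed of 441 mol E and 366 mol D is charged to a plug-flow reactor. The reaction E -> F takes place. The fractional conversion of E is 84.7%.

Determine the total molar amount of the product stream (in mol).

807 mol

E reacted = 0.847 × 441 = 373.5 mol; ν_E = −1, so ξ = 373.5/1 = 373.5 mol.
Outlet amounts (n = n₀ + ν ξ):
  E: 441 − 1(373.5) = 67.47
  F: 0 + 1(373.5) = 373.5
  D: 366 (inert)
Total out = 67.47 + 373.5 + 366 = 807 mol.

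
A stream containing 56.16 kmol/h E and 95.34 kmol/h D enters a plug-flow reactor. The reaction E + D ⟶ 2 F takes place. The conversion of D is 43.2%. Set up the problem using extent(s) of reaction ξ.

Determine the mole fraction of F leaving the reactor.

0.544

D reacted = 0.432 × 95.34 = 41.19 kmol/h; ν_D = −1, so ξ = 41.19/1 = 41.19 kmol/h.
Outlet amounts (n = n₀ + ν ξ):
  E: 56.16 − 1(41.19) = 14.97
  D: 95.34 − 1(41.19) = 54.15
  F: 0 + 2(41.19) = 82.37
Total out = 151.5 kmol/h; y_F = 82.37 / 151.5 = 0.5437.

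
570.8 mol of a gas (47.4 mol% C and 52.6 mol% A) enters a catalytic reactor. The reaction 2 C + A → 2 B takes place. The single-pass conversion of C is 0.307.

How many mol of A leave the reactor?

259 mol

C reacted = 0.307 × 270.6 = 83.06 mol; ν_C = −2, so ξ = 83.06/2 = 41.53 mol.
Outlet amounts (n = n₀ + ν ξ):
  C: 270.6 − 2(41.53) = 187.5
  A: 300.2 − 1(41.53) = 258.7
  B: 0 + 2(41.53) = 83.06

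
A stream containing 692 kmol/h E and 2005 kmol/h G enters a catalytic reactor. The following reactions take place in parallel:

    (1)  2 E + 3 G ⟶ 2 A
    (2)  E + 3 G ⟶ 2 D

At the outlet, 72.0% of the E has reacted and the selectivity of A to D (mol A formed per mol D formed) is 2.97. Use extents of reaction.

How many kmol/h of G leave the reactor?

1150 kmol/h

Conversion of E: E consumed = 0.72 × 692 = 498.2 kmol/h = 2ξ₁ + 1ξ₂.
Selectivity: 2ξ₁ / (2ξ₂) = 2.97 → ξ₁ = 2.97 ξ₂.
Substitute: (2·2.97 + 1) ξ₂ = 498.2 → ξ₂ = 71.79 kmol/h, ξ₁ = 213.2 kmol/h.
Outlet amounts (n = n₀ + Σ ν·ξ):
  E: 692 − 2(213.2) − 1(71.79) = 193.8
  G: 2005 − 3(213.2) − 3(71.79) = 1150
  A: 0 + 2(213.2) = 426.4
  D: 0 + 2(71.79) = 143.6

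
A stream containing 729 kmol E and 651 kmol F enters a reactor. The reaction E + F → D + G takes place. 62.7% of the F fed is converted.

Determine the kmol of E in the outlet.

321 kmol

F reacted = 0.627 × 651 = 408.2 kmol; ν_F = −1, so ξ = 408.2/1 = 408.2 kmol.
Outlet amounts (n = n₀ + ν ξ):
  E: 729 − 1(408.2) = 320.8
  F: 651 − 1(408.2) = 242.8
  D: 0 + 1(408.2) = 408.2
  G: 0 + 1(408.2) = 408.2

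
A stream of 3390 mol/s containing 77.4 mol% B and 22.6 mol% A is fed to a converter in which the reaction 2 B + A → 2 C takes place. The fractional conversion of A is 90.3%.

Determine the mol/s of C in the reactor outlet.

A reacted = 0.903 × 766.1 = 691.8 mol/s; ν_A = −1, so ξ = 691.8/1 = 691.8 mol/s.
Outlet amounts (n = n₀ + ν ξ):
  B: 2624 − 2(691.8) = 1240
  A: 766.1 − 1(691.8) = 74.32
  C: 0 + 2(691.8) = 1384

1380 mol/s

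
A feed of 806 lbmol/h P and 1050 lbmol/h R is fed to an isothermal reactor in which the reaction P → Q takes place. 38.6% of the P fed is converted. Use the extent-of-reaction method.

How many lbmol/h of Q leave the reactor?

311 lbmol/h

P reacted = 0.386 × 806 = 311.1 lbmol/h; ν_P = −1, so ξ = 311.1/1 = 311.1 lbmol/h.
Outlet amounts (n = n₀ + ν ξ):
  P: 806 − 1(311.1) = 494.9
  Q: 0 + 1(311.1) = 311.1
  R: 1050 (inert)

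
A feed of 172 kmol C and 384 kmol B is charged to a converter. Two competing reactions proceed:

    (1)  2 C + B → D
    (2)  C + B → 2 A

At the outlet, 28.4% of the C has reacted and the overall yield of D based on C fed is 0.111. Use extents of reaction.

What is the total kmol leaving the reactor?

518 kmol

Yield of D: 1ξ₁ / 172 = 0.111 → ξ₁ = 19.09 kmol.
Conversion of C: 2ξ₁ + 1ξ₂ = 0.284 × 172 = 48.85 → ξ₂ = 10.66 kmol.
Outlet amounts (n = n₀ + Σ ν·ξ):
  C: 172 − 2(19.09) − 1(10.66) = 123.2
  B: 384 − 1(19.09) − 1(10.66) = 354.2
  D: 0 + 1(19.09) = 19.09
  A: 0 + 2(10.66) = 21.33
Total out = 123.2 + 354.2 + 19.09 + 21.33 = 517.8 kmol.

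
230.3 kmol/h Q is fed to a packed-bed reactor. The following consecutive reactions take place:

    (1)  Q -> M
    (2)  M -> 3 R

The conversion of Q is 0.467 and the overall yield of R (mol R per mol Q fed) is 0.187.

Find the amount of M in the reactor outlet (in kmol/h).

Conversion of Q: Q consumed = 1ξ₁ = 0.467 × 230.3 → ξ₁ = 107.6 kmol/h.
Yield of R: 3ξ₂ / 230.3 = 0.187 → ξ₂ = 14.36 kmol/h.
Outlet amounts (n = n₀ + Σ ν·ξ):
  Q: 230.3 − 1(107.6) = 122.7
  M: 0 + 1(107.6) − 1(14.36) = 93.19
  R: 0 + 3(14.36) = 43.07

93.2 kmol/h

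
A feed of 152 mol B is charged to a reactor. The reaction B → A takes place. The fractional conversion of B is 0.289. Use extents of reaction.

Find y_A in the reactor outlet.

0.289

B reacted = 0.289 × 152 = 43.93 mol; ν_B = −1, so ξ = 43.93/1 = 43.93 mol.
Outlet amounts (n = n₀ + ν ξ):
  B: 152 − 1(43.93) = 108.1
  A: 0 + 1(43.93) = 43.93
Total out = 152 mol; y_A = 43.93 / 152 = 0.289.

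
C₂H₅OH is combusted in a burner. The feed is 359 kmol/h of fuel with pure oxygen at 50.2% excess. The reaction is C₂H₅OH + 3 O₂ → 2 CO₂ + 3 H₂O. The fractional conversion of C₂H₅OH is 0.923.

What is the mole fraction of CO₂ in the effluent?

Stoichiometric O₂ = 3 × 359 = 1077 kmol/h; O₂ fed = 1077 × 1.502 = 1618 kmol/h.
Fuel reacted = 0.923 × 359 → ξ = 331.4 kmol/h.
Outlet (n = n₀ + ν ξ):
  C₂H₅OH: 359 − 1(331.4) = 27.64
  O₂: 1618 − 3(331.4) = 623.6
  CO₂: 0 + 2(331.4) = 662.7
  H₂O: 0 + 3(331.4) = 994.1
Total out = 2308 kmol/h; y_CO₂ = 662.7 / 2308 = 0.2871.

0.287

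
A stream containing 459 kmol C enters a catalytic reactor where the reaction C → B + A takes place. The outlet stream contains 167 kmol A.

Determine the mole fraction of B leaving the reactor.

For A: n = n₀ + 1ξ → 167 = 0 + 1ξ, giving ξ = 167 kmol.
Outlet amounts (n = n₀ + ν ξ):
  C: 459 − 1(167) = 292
  B: 0 + 1(167) = 167
  A: 0 + 1(167) = 167
Total out = 626 kmol; y_B = 167 / 626 = 0.2668.

0.267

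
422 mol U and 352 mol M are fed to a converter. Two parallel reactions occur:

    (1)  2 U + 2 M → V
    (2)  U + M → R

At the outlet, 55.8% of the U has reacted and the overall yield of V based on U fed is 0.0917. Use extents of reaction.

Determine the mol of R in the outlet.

Yield of V: 1ξ₁ / 422 = 0.0917 → ξ₁ = 38.7 mol.
Conversion of U: 2ξ₁ + 1ξ₂ = 0.558 × 422 = 235.5 → ξ₂ = 158.1 mol.
Outlet amounts (n = n₀ + Σ ν·ξ):
  U: 422 − 2(38.7) − 1(158.1) = 186.5
  M: 352 − 2(38.7) − 1(158.1) = 116.5
  V: 0 + 1(38.7) = 38.7
  R: 0 + 1(158.1) = 158.1

158 mol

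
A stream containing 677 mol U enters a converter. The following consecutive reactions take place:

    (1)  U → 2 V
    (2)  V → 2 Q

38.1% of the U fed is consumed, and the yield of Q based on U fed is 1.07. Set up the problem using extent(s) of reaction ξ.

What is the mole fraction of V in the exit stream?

0.118

Conversion of U: U consumed = 1ξ₁ = 0.381 × 677 → ξ₁ = 257.9 mol.
Yield of Q: 2ξ₂ / 677 = 1.07 → ξ₂ = 362.2 mol.
Outlet amounts (n = n₀ + Σ ν·ξ):
  U: 677 − 1(257.9) = 419.1
  V: 0 + 2(257.9) − 1(362.2) = 153.7
  Q: 0 + 2(362.2) = 724.4
Total out = 1297 mol; y_V = 153.7 / 1297 = 0.1185.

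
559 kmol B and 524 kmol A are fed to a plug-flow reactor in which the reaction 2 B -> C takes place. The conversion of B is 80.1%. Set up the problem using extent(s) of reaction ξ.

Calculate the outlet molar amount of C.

B reacted = 0.801 × 559 = 447.8 kmol; ν_B = −2, so ξ = 447.8/2 = 223.9 kmol.
Outlet amounts (n = n₀ + ν ξ):
  B: 559 − 2(223.9) = 111.2
  C: 0 + 1(223.9) = 223.9
  A: 524 (inert)

224 kmol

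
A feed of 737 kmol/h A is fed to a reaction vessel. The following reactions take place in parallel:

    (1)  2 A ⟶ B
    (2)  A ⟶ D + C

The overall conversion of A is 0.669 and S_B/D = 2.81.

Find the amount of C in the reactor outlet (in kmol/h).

74.5 kmol/h

Conversion of A: A consumed = 0.669 × 737 = 493.1 kmol/h = 2ξ₁ + 1ξ₂.
Selectivity: 1ξ₁ / (1ξ₂) = 2.81 → ξ₁ = 2.81 ξ₂.
Substitute: (2·2.81 + 1) ξ₂ = 493.1 → ξ₂ = 74.48 kmol/h, ξ₁ = 209.3 kmol/h.
Outlet amounts (n = n₀ + Σ ν·ξ):
  A: 737 − 2(209.3) − 1(74.48) = 243.9
  B: 0 + 1(209.3) = 209.3
  D: 0 + 1(74.48) = 74.48
  C: 0 + 1(74.48) = 74.48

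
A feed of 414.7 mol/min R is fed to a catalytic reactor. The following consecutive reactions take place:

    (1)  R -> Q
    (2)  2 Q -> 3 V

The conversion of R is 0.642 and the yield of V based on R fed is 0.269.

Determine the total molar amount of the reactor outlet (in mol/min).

452 mol/min

Conversion of R: R consumed = 1ξ₁ = 0.642 × 414.7 → ξ₁ = 266.2 mol/min.
Yield of V: 3ξ₂ / 414.7 = 0.269 → ξ₂ = 37.18 mol/min.
Outlet amounts (n = n₀ + Σ ν·ξ):
  R: 414.7 − 1(266.2) = 148.5
  Q: 0 + 1(266.2) − 2(37.18) = 191.9
  V: 0 + 3(37.18) = 111.6
Total out = 148.5 + 191.9 + 111.6 = 451.9 mol/min.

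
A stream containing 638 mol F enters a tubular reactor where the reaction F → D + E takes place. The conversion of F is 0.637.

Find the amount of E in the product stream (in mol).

F reacted = 0.637 × 638 = 406.4 mol; ν_F = −1, so ξ = 406.4/1 = 406.4 mol.
Outlet amounts (n = n₀ + ν ξ):
  F: 638 − 1(406.4) = 231.6
  D: 0 + 1(406.4) = 406.4
  E: 0 + 1(406.4) = 406.4

406 mol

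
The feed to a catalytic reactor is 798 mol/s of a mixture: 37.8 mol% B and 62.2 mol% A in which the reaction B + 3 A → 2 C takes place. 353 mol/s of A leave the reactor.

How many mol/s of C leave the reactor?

95.6 mol/s

For A: n = n₀ − 3ξ → 353 = 496.4 − 3ξ, giving ξ = 47.79 mol/s.
Outlet amounts (n = n₀ + ν ξ):
  B: 301.6 − 1(47.79) = 253.9
  A: 496.4 − 3(47.79) = 353
  C: 0 + 2(47.79) = 95.57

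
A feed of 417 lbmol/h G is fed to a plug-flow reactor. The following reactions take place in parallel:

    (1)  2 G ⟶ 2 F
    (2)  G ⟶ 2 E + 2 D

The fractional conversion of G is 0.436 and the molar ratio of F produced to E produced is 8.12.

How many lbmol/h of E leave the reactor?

Conversion of G: G consumed = 0.436 × 417 = 181.8 lbmol/h = 2ξ₁ + 1ξ₂.
Selectivity: 2ξ₁ / (2ξ₂) = 8.12 → ξ₁ = 8.12 ξ₂.
Substitute: (2·8.12 + 1) ξ₂ = 181.8 → ξ₂ = 10.55 lbmol/h, ξ₁ = 85.63 lbmol/h.
Outlet amounts (n = n₀ + Σ ν·ξ):
  G: 417 − 2(85.63) − 1(10.55) = 235.2
  F: 0 + 2(85.63) = 171.3
  E: 0 + 2(10.55) = 21.09
  D: 0 + 2(10.55) = 21.09

21.1 lbmol/h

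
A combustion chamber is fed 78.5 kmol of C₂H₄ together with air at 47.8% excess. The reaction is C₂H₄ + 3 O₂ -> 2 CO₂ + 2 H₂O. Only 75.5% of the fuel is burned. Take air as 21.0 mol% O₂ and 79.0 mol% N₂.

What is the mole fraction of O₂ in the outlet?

0.0981

Stoichiometric O₂ = 3 × 78.5 = 235.5 kmol; O₂ fed = 235.5 × 1.478 = 348.1 kmol.
N₂ fed = 348.1 × 79/21 = 1309 kmol.
Fuel reacted = 0.755 × 78.5 → ξ = 59.27 kmol.
Outlet (n = n₀ + ν ξ):
  C₂H₄: 78.5 − 1(59.27) = 19.23
  O₂: 348.1 − 3(59.27) = 170.3
  N₂: 1309 (inert)
  CO₂: 0 + 2(59.27) = 118.5
  H₂O: 0 + 2(59.27) = 118.5
Total out = 1736 kmol; y_O₂ = 170.3 / 1736 = 0.09808.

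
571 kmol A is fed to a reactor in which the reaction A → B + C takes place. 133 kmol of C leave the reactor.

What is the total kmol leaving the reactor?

704 kmol

For C: n = n₀ + 1ξ → 133 = 0 + 1ξ, giving ξ = 133 kmol.
Outlet amounts (n = n₀ + ν ξ):
  A: 571 − 1(133) = 438
  B: 0 + 1(133) = 133
  C: 0 + 1(133) = 133
Total out = 438 + 133 + 133 = 704 kmol.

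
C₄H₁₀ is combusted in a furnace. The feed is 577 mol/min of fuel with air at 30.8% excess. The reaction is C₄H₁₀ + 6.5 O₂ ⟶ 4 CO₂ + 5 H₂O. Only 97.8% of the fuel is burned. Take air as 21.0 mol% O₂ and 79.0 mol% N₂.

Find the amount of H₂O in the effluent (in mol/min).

2820 mol/min

Stoichiometric O₂ = 6.5 × 577 = 3750 mol/min; O₂ fed = 3750 × 1.308 = 4906 mol/min.
N₂ fed = 4906 × 79/21 = 18450 mol/min.
Fuel reacted = 0.978 × 577 → ξ = 564.3 mol/min.
Outlet (n = n₀ + ν ξ):
  C₄H₁₀: 577 − 1(564.3) = 12.69
  O₂: 4906 − 6.5(564.3) = 1238
  N₂: 18450 (inert)
  CO₂: 0 + 4(564.3) = 2257
  H₂O: 0 + 5(564.3) = 2822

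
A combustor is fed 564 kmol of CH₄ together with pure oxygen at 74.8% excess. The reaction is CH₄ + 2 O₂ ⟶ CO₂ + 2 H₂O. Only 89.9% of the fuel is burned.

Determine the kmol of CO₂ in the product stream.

Stoichiometric O₂ = 2 × 564 = 1128 kmol; O₂ fed = 1128 × 1.748 = 1972 kmol.
Fuel reacted = 0.899 × 564 → ξ = 507 kmol.
Outlet (n = n₀ + ν ξ):
  CH₄: 564 − 1(507) = 56.96
  O₂: 1972 − 2(507) = 957.7
  CO₂: 0 + 1(507) = 507
  H₂O: 0 + 2(507) = 1014

507 kmol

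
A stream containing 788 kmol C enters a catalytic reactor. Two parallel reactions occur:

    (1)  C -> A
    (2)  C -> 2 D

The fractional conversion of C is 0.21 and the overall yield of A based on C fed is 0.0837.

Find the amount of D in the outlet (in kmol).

Yield of A: 1ξ₁ / 788 = 0.0837 → ξ₁ = 65.96 kmol.
Conversion of C: 1ξ₁ + 1ξ₂ = 0.21 × 788 = 165.5 → ξ₂ = 99.52 kmol.
Outlet amounts (n = n₀ + Σ ν·ξ):
  C: 788 − 1(65.96) − 1(99.52) = 622.5
  A: 0 + 1(65.96) = 65.96
  D: 0 + 2(99.52) = 199

199 kmol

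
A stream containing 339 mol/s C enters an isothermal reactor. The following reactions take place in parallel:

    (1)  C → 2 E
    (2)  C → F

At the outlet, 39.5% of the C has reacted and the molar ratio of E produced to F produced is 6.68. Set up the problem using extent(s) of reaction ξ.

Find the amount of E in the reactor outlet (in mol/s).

Conversion of C: C consumed = 0.395 × 339 = 133.9 mol/s = 1ξ₁ + 1ξ₂.
Selectivity: 2ξ₁ / (1ξ₂) = 6.68 → ξ₁ = 3.34 ξ₂.
Substitute: (1·3.34 + 1) ξ₂ = 133.9 → ξ₂ = 30.85 mol/s, ξ₁ = 103.1 mol/s.
Outlet amounts (n = n₀ + Σ ν·ξ):
  C: 339 − 1(103.1) − 1(30.85) = 205.1
  E: 0 + 2(103.1) = 206.1
  F: 0 + 1(30.85) = 30.85

206 mol/s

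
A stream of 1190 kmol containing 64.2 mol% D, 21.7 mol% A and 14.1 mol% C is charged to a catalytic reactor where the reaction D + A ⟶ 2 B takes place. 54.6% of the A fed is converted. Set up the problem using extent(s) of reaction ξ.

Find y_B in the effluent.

A reacted = 0.546 × 258.2 = 141 kmol; ν_A = −1, so ξ = 141/1 = 141 kmol.
Outlet amounts (n = n₀ + ν ξ):
  D: 764 − 1(141) = 623
  A: 258.2 − 1(141) = 117.2
  B: 0 + 2(141) = 282
  C: 167.8 (inert)
Total out = 1190 kmol; y_B = 282 / 1190 = 0.237.

0.237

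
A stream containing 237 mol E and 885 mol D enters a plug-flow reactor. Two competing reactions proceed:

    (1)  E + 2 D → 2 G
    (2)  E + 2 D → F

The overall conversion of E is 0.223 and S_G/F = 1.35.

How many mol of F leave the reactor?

31.6 mol

Conversion of E: E consumed = 0.223 × 237 = 52.85 mol = 1ξ₁ + 1ξ₂.
Selectivity: 2ξ₁ / (1ξ₂) = 1.35 → ξ₁ = 0.675 ξ₂.
Substitute: (1·0.675 + 1) ξ₂ = 52.85 → ξ₂ = 31.55 mol, ξ₁ = 21.3 mol.
Outlet amounts (n = n₀ + Σ ν·ξ):
  E: 237 − 1(21.3) − 1(31.55) = 184.1
  D: 885 − 2(21.3) − 2(31.55) = 779.3
  G: 0 + 2(21.3) = 42.6
  F: 0 + 1(31.55) = 31.55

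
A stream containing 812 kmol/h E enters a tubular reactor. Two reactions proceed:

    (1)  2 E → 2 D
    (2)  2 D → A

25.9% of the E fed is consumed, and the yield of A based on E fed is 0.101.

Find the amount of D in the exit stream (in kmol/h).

Conversion of E: E consumed = 2ξ₁ = 0.259 × 812 → ξ₁ = 105.2 kmol/h.
Yield of A: 1ξ₂ / 812 = 0.101 → ξ₂ = 82.01 kmol/h.
Outlet amounts (n = n₀ + Σ ν·ξ):
  E: 812 − 2(105.2) = 601.7
  D: 0 + 2(105.2) − 2(82.01) = 46.28
  A: 0 + 1(82.01) = 82.01

46.3 kmol/h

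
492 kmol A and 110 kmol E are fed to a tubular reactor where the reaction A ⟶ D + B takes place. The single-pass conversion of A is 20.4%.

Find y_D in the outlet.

0.143

A reacted = 0.204 × 492 = 100.4 kmol; ν_A = −1, so ξ = 100.4/1 = 100.4 kmol.
Outlet amounts (n = n₀ + ν ξ):
  A: 492 − 1(100.4) = 391.6
  D: 0 + 1(100.4) = 100.4
  B: 0 + 1(100.4) = 100.4
  E: 110 (inert)
Total out = 702.4 kmol; y_D = 100.4 / 702.4 = 0.1429.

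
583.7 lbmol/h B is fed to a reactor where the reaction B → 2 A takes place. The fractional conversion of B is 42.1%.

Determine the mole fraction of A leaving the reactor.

B reacted = 0.421 × 583.7 = 245.7 lbmol/h; ν_B = −1, so ξ = 245.7/1 = 245.7 lbmol/h.
Outlet amounts (n = n₀ + ν ξ):
  B: 583.7 − 1(245.7) = 338
  A: 0 + 2(245.7) = 491.5
Total out = 829.4 lbmol/h; y_A = 491.5 / 829.4 = 0.5925.

0.593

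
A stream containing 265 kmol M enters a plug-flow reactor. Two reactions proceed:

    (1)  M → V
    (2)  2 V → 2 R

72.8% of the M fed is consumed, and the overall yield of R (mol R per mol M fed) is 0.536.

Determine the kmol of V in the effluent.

Conversion of M: M consumed = 1ξ₁ = 0.728 × 265 → ξ₁ = 192.9 kmol.
Yield of R: 2ξ₂ / 265 = 0.536 → ξ₂ = 71.02 kmol.
Outlet amounts (n = n₀ + Σ ν·ξ):
  M: 265 − 1(192.9) = 72.08
  V: 0 + 1(192.9) − 2(71.02) = 50.88
  R: 0 + 2(71.02) = 142

50.9 kmol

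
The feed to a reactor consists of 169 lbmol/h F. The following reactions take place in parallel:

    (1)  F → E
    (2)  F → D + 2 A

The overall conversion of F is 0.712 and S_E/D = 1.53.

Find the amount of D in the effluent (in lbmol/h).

47.6 lbmol/h

Conversion of F: F consumed = 0.712 × 169 = 120.3 lbmol/h = 1ξ₁ + 1ξ₂.
Selectivity: 1ξ₁ / (1ξ₂) = 1.53 → ξ₁ = 1.53 ξ₂.
Substitute: (1·1.53 + 1) ξ₂ = 120.3 → ξ₂ = 47.56 lbmol/h, ξ₁ = 72.77 lbmol/h.
Outlet amounts (n = n₀ + Σ ν·ξ):
  F: 169 − 1(72.77) − 1(47.56) = 48.67
  E: 0 + 1(72.77) = 72.77
  D: 0 + 1(47.56) = 47.56
  A: 0 + 2(47.56) = 95.12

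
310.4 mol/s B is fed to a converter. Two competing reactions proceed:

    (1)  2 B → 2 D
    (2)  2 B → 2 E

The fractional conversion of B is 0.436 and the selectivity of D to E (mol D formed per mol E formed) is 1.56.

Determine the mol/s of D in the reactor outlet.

Conversion of B: B consumed = 0.436 × 310.4 = 135.3 mol/s = 2ξ₁ + 2ξ₂.
Selectivity: 2ξ₁ / (2ξ₂) = 1.56 → ξ₁ = 1.56 ξ₂.
Substitute: (2·1.56 + 2) ξ₂ = 135.3 → ξ₂ = 26.43 mol/s, ξ₁ = 41.23 mol/s.
Outlet amounts (n = n₀ + Σ ν·ξ):
  B: 310.4 − 2(41.23) − 2(26.43) = 175.1
  D: 0 + 2(41.23) = 82.47
  E: 0 + 2(26.43) = 52.86

82.5 mol/s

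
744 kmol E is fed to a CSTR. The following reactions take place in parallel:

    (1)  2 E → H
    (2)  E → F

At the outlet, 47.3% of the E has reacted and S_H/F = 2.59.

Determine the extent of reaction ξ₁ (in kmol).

ξ₁ = 147 kmol

Conversion of E: E consumed = 0.473 × 744 = 351.9 kmol = 2ξ₁ + 1ξ₂.
Selectivity: 1ξ₁ / (1ξ₂) = 2.59 → ξ₁ = 2.59 ξ₂.
Substitute: (2·2.59 + 1) ξ₂ = 351.9 → ξ₂ = 56.94 kmol, ξ₁ = 147.5 kmol.
Outlet amounts (n = n₀ + Σ ν·ξ):
  E: 744 − 2(147.5) − 1(56.94) = 392.1
  H: 0 + 1(147.5) = 147.5
  F: 0 + 1(56.94) = 56.94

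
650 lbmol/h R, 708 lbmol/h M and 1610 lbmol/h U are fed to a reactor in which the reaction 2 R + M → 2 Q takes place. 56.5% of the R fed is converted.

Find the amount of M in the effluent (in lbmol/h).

524 lbmol/h

R reacted = 0.565 × 650 = 367.2 lbmol/h; ν_R = −2, so ξ = 367.2/2 = 183.6 lbmol/h.
Outlet amounts (n = n₀ + ν ξ):
  R: 650 − 2(183.6) = 282.8
  M: 708 − 1(183.6) = 524.4
  Q: 0 + 2(183.6) = 367.2
  U: 1610 (inert)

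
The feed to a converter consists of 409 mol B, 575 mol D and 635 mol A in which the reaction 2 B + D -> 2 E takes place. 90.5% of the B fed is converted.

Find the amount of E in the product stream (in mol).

B reacted = 0.905 × 409 = 370.1 mol; ν_B = −2, so ξ = 370.1/2 = 185.1 mol.
Outlet amounts (n = n₀ + ν ξ):
  B: 409 − 2(185.1) = 38.85
  D: 575 − 1(185.1) = 389.9
  E: 0 + 2(185.1) = 370.1
  A: 635 (inert)

370 mol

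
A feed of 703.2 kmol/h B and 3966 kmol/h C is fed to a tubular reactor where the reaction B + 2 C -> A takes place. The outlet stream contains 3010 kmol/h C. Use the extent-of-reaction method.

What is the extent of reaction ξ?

For C: n = n₀ − 2ξ → 3010 = 3966 − 2ξ, giving ξ = 478 kmol/h.
Outlet amounts (n = n₀ + ν ξ):
  B: 703.2 − 1(478) = 225.2
  C: 3966 − 2(478) = 3010
  A: 0 + 1(478) = 478

ξ = 478 kmol/h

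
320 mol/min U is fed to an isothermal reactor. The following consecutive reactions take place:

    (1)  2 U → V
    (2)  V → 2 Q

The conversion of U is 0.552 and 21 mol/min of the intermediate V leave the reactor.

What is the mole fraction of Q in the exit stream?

0.45

Conversion of U: U consumed = 2ξ₁ = 0.552 × 320 → ξ₁ = 88.32 mol/min.
V balance: n_V = 0 + 1ξ₁ − 1ξ₂ = 21 → ξ₂ = (1·88.32 − 21)/1 = 67.32 mol/min.
Outlet amounts (n = n₀ + Σ ν·ξ):
  U: 320 − 2(88.32) = 143.4
  V: 0 + 1(88.32) − 1(67.32) = 21
  Q: 0 + 2(67.32) = 134.6
Total out = 299 mol/min; y_Q = 134.6 / 299 = 0.4503.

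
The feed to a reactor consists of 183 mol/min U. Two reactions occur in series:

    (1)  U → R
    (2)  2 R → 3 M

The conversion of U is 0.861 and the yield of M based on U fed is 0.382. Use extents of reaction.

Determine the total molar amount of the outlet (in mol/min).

Conversion of U: U consumed = 1ξ₁ = 0.861 × 183 → ξ₁ = 157.6 mol/min.
Yield of M: 3ξ₂ / 183 = 0.382 → ξ₂ = 23.3 mol/min.
Outlet amounts (n = n₀ + Σ ν·ξ):
  U: 183 − 1(157.6) = 25.44
  R: 0 + 1(157.6) − 2(23.3) = 111
  M: 0 + 3(23.3) = 69.91
Total out = 25.44 + 111 + 69.91 = 206.3 mol/min.

206 mol/min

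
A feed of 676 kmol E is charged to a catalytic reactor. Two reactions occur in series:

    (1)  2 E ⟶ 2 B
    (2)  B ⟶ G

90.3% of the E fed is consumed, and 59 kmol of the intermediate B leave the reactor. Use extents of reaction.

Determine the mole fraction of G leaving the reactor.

0.816

Conversion of E: E consumed = 2ξ₁ = 0.903 × 676 → ξ₁ = 305.2 kmol.
B balance: n_B = 0 + 2ξ₁ − 1ξ₂ = 59 → ξ₂ = (2·305.2 − 59)/1 = 551.4 kmol.
Outlet amounts (n = n₀ + Σ ν·ξ):
  E: 676 − 2(305.2) = 65.57
  B: 0 + 2(305.2) − 1(551.4) = 59
  G: 0 + 1(551.4) = 551.4
Total out = 676 kmol; y_G = 551.4 / 676 = 0.8157.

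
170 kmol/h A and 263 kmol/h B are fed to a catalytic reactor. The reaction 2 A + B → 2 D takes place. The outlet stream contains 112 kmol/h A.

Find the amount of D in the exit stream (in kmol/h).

58 kmol/h

For A: n = n₀ − 2ξ → 112 = 170 − 2ξ, giving ξ = 29 kmol/h.
Outlet amounts (n = n₀ + ν ξ):
  A: 170 − 2(29) = 112
  B: 263 − 1(29) = 234
  D: 0 + 2(29) = 58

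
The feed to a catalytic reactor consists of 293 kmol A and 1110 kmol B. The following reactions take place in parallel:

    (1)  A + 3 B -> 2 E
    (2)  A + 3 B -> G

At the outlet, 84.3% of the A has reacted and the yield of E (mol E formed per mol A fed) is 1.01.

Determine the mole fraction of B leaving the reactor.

0.456

Yield of E: 2ξ₁ / 293 = 1.01 → ξ₁ = 148 kmol.
Conversion of A: 1ξ₁ + 1ξ₂ = 0.843 × 293 = 247 → ξ₂ = 99.03 kmol.
Outlet amounts (n = n₀ + Σ ν·ξ):
  A: 293 − 1(148) − 1(99.03) = 46
  B: 1110 − 3(148) − 3(99.03) = 369
  E: 0 + 2(148) = 295.9
  G: 0 + 1(99.03) = 99.03
Total out = 810 kmol; y_B = 369 / 810 = 0.4556.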